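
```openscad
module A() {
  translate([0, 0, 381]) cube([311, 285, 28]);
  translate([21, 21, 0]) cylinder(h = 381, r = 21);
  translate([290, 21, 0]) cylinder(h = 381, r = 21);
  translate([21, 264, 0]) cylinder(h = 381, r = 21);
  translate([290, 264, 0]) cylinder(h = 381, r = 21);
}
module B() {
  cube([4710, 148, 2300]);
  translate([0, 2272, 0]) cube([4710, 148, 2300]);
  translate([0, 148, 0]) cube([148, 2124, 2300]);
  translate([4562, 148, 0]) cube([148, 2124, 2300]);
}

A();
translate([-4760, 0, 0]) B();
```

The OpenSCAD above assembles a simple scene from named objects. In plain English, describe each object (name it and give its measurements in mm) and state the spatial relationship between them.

A is a simple wooden stool: a rectangular seat 311 mm (x) by 285 mm (y), 28 mm thick, top face at z = 409 mm, on four round legs, each 42 mm in diameter. The legs rest on z = 0, each leg's axis is inset half a diameter from the nearest pair of seat edges (so the leg's bounding box is flush with the corner).

B is a box-shaped house frame (walls only): outside footprint 4710×2420 mm, wall height 2300 mm, wall thickness 148 mm. The two y-facing walls run the full x-width; the two x-facing walls fit between the inner faces of the y-facing walls.

The house frame is on the floor beside the stool on its −x side.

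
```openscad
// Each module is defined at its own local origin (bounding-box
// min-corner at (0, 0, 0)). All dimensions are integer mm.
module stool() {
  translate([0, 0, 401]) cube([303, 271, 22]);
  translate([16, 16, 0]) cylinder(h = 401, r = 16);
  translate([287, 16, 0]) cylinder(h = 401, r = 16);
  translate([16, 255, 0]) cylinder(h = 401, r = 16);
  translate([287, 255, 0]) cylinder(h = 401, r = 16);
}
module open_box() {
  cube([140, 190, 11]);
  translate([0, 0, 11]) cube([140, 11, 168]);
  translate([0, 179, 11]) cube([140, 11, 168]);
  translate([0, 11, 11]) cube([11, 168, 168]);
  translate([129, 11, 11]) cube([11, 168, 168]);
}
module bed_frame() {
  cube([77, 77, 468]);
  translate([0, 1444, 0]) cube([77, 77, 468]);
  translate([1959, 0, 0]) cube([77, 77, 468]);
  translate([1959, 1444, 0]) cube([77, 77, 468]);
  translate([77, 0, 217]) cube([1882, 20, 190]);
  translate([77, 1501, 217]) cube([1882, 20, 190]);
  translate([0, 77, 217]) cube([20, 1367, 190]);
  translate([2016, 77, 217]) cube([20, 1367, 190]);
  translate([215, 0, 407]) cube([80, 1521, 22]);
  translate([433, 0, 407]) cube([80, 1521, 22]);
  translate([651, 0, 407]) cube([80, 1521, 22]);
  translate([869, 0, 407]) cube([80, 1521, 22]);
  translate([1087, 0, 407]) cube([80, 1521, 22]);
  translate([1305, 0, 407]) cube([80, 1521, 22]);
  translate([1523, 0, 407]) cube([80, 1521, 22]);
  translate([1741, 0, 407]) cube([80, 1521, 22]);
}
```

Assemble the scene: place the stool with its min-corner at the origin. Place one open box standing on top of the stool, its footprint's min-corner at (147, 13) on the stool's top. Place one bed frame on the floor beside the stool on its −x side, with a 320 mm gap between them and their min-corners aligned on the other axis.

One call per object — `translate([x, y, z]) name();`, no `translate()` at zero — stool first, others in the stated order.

stool();
translate([147, 13, 423]) open_box();
translate([-2356, 0, 0]) bed_frame();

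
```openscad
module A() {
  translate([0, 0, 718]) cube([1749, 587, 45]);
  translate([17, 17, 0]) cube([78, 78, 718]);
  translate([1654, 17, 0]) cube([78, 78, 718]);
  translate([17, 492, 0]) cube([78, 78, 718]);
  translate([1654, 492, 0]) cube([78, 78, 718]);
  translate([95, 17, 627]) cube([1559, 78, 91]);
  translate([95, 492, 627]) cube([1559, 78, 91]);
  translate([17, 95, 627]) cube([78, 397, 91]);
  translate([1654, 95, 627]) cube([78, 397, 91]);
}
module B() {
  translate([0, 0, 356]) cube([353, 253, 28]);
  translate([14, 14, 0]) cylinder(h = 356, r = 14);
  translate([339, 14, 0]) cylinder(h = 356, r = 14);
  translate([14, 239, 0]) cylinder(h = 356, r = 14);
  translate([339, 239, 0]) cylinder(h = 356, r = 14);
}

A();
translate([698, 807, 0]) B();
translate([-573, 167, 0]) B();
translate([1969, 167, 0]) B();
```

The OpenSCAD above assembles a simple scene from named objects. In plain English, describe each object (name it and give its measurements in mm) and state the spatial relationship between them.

A is a table: top 1749 mm (x) × 587 mm (y), 45 mm thick, upper face at z = 763 mm, on four 78×78 mm square legs, each inset 17 mm from the nearest pair of top edges, running from z = 0 to the bottom of the top. Four apron rails, 78 mm thick and 91 mm tall, run between adjacent legs with their top edges flush with the underside of the top and their outer faces flush with the legs' outer faces.

B is a four-legged stool. The seat is a 353×253×28 mm slab whose top surface is at z = 384 mm; four round legs, each 28 mm in diameter, run from the floor (z = 0) to the underside of the seat, each leg's axis is inset half a diameter from the nearest pair of seat edges (so the leg's bounding box is flush with the corner).

Three stools sit around the table at the +y, −x, +x sides.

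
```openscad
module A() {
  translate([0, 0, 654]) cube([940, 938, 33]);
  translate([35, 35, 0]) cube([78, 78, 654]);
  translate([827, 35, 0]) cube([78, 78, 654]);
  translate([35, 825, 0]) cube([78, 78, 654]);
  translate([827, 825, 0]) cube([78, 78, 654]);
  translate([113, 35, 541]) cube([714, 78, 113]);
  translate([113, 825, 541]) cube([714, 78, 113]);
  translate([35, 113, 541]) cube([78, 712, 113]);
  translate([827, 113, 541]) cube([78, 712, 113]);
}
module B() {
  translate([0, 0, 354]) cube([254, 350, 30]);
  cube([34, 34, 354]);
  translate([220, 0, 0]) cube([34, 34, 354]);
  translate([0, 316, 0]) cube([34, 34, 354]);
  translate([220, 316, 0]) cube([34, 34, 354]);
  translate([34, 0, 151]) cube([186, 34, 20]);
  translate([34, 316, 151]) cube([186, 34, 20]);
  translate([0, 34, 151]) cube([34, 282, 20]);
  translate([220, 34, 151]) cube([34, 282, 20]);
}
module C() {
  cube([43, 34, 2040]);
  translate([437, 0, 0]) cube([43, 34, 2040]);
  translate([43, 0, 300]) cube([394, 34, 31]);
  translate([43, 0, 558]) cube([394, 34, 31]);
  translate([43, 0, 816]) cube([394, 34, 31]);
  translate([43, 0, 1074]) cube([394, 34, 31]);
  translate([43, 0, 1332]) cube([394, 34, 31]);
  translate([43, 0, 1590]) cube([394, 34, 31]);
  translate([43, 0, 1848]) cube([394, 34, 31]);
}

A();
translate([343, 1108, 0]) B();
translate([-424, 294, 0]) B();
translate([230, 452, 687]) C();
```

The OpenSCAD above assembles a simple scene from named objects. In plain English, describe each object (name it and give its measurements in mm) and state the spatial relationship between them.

A is a table with a 940×938 mm rectangular top, 33 mm thick, top surface at z = 687 mm, supported by four 78×78 mm square legs, each inset 35 mm from the nearest pair of top edges, running from the floor. Four apron rails, 78 mm thick and 113 mm tall, run between adjacent legs with their top edges flush with the underside of the top and their outer faces flush with the legs' outer faces.

B is a four-legged stool. The seat is a 254×350×30 mm slab whose top surface is at z = 384 mm; four square legs, each 34×34 mm in cross-section, run from the floor (z = 0) to the underside of the seat, each flush with a corner of the seat. Four stretchers, 34 mm wide and 20 mm tall, connect adjacent legs with their undersides at z = 151 mm, each running between the inner faces of the legs it joins and aligned with the legs' outer faces on the other axis.

C is a wooden ladder with two side rails of 43×34 mm section and 2040 mm height, set 480 mm apart overall. Between them run 7 rectangular rungs (34 mm deep, 31 mm thick), front faces flush with the rails' −y face. The bottom of the first rung is 300 mm above the floor and each subsequent rung is 258 mm higher than the one below.

Two stools sit around the table at the +y, −x sides. The ladder is on top of the table, centred.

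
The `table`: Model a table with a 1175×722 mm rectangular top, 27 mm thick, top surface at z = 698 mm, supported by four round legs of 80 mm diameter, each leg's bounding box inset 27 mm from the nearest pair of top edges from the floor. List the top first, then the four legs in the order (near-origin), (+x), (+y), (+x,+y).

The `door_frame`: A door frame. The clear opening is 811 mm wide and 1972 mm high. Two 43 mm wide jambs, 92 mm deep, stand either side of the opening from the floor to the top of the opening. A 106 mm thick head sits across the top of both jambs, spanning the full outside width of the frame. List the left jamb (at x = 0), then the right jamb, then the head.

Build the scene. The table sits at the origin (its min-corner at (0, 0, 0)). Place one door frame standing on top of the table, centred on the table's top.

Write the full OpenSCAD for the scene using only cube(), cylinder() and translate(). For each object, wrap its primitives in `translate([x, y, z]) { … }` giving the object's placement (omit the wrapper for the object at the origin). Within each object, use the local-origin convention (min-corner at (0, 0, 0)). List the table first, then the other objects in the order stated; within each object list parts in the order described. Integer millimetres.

translate([0, 0, 671]) cube([1175, 722, 27]);
translate([67, 67, 0]) cylinder(h = 671, r = 40);
translate([1108, 67, 0]) cylinder(h = 671, r = 40);
translate([67, 655, 0]) cylinder(h = 671, r = 40);
translate([1108, 655, 0]) cylinder(h = 671, r = 40);
translate([139, 315, 698]) {
  cube([43, 92, 1972]);
  translate([854, 0, 0]) cube([43, 92, 1972]);
  translate([0, 0, 1972]) cube([897, 92, 106]);
}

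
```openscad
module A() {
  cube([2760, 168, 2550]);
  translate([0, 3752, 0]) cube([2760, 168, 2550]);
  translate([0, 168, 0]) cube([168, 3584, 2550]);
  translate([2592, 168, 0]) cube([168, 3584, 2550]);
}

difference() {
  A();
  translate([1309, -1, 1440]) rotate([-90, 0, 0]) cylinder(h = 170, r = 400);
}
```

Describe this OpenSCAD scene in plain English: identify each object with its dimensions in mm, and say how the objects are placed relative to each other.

A is the wall frame of a small rectangular building: four walls, each 2550 mm tall and 168 mm thick, enclosing a footprint 2760 mm (x) by 3920 mm (y) outside-to-outside, with no floor or roof. The front and back walls (the −y and +y sides) span the full width; the two side walls fit between them.

The house frame has a circular hole of radius 400 mm through its front wall, centred at (x = 1309, z = 1440).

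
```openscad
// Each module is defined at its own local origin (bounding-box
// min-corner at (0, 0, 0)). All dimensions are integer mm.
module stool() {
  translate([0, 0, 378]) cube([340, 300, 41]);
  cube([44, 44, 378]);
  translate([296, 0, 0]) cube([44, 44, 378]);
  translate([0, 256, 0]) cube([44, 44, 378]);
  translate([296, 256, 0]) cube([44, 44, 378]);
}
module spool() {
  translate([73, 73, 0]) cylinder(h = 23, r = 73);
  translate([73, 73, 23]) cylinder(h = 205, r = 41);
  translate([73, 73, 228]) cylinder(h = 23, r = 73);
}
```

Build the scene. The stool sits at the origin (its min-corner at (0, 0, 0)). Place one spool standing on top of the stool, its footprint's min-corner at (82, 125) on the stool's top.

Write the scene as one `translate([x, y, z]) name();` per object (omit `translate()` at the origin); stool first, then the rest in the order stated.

stool();
translate([82, 125, 419]) spool();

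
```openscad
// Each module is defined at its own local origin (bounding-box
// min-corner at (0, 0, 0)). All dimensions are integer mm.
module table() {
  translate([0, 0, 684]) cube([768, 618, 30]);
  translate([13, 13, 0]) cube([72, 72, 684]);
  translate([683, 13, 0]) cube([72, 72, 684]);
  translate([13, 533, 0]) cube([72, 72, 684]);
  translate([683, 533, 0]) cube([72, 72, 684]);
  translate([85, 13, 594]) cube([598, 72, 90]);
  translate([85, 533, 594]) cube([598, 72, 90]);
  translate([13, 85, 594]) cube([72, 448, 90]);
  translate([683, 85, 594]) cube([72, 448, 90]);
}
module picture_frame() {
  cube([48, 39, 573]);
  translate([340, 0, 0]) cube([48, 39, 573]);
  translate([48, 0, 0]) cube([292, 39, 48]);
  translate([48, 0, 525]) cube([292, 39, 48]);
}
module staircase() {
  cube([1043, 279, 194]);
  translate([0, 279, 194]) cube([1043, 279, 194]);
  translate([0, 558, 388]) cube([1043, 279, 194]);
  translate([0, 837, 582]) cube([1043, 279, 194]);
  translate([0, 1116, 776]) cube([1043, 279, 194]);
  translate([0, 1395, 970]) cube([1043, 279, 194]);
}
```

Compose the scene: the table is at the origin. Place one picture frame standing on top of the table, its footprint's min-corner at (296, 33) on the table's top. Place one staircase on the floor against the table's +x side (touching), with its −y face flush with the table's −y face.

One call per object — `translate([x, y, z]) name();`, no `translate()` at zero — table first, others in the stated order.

table();
translate([296, 33, 714]) picture_frame();
translate([768, 0, 0]) staircase();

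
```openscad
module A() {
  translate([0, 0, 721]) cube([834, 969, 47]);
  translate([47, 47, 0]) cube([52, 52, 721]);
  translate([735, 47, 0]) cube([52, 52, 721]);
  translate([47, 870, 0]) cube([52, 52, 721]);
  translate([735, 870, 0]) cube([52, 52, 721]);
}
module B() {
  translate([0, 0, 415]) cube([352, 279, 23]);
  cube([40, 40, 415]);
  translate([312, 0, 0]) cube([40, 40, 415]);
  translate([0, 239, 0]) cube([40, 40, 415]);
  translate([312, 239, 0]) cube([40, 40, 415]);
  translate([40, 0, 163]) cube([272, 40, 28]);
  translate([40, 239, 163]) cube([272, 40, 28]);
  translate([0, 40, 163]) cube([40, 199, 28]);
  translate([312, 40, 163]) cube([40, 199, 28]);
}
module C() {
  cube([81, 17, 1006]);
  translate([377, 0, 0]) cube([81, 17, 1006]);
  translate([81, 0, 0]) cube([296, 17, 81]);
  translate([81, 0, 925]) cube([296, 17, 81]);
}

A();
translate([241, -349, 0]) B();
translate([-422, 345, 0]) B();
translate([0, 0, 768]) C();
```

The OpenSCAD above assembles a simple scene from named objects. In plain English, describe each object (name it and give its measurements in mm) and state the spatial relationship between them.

A is a table: top 834 mm (x) × 969 mm (y), 47 mm thick, upper face at z = 768 mm, on four 52×52 mm square legs, each inset 47 mm from the nearest pair of top edges, running from z = 0 to the bottom of the top.

B is a four-legged stool. The seat is a 352×279×23 mm slab whose top surface is at z = 438 mm; four square legs, each 40×40 mm in cross-section, run from the floor (z = 0) to the underside of the seat, each flush with a corner of the seat. Four stretchers, 40 mm wide and 28 mm tall, connect adjacent legs with their undersides at z = 163 mm, each running between the inner faces of the legs it joins and aligned with the legs' outer faces on the other axis.

C is a picture frame with a 296×844 mm rectangular opening (x by z) and a uniform 81 mm border on every side. Frame depth is 17 mm along y. It is built from two vertical stiles running the full outside height and two horizontal rails spanning the gap between the stiles.

Two stools sit around the table at the −y, −x sides. The picture frame is on top of the table.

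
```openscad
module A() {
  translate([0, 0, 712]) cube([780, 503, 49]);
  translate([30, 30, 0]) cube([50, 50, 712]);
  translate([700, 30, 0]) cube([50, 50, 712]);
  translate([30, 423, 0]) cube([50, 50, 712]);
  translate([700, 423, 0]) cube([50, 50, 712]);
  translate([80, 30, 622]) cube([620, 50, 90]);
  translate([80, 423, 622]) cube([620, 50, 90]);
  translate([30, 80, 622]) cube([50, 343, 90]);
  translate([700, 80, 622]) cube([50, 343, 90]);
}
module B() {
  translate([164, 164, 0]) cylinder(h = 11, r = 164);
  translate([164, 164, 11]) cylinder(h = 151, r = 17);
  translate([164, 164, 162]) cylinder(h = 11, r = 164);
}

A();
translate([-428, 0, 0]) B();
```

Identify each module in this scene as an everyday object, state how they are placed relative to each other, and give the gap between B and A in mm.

A is a table. B is a spool. The spool is on the floor beside the table on its −x side. The gap between the spool and the table is 100 mm.

The spool's nearest face is 100 mm from the table's −x face.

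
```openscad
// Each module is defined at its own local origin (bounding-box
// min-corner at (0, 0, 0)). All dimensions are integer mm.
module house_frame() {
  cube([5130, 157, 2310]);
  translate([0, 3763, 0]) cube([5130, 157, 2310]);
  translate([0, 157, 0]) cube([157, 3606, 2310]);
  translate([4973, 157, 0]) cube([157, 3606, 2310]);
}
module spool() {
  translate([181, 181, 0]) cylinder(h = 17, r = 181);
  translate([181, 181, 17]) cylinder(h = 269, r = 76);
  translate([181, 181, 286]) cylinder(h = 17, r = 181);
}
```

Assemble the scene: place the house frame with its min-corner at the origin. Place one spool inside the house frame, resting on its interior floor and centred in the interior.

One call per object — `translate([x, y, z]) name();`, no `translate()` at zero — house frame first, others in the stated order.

house_frame();
translate([2384, 1779, 0]) spool();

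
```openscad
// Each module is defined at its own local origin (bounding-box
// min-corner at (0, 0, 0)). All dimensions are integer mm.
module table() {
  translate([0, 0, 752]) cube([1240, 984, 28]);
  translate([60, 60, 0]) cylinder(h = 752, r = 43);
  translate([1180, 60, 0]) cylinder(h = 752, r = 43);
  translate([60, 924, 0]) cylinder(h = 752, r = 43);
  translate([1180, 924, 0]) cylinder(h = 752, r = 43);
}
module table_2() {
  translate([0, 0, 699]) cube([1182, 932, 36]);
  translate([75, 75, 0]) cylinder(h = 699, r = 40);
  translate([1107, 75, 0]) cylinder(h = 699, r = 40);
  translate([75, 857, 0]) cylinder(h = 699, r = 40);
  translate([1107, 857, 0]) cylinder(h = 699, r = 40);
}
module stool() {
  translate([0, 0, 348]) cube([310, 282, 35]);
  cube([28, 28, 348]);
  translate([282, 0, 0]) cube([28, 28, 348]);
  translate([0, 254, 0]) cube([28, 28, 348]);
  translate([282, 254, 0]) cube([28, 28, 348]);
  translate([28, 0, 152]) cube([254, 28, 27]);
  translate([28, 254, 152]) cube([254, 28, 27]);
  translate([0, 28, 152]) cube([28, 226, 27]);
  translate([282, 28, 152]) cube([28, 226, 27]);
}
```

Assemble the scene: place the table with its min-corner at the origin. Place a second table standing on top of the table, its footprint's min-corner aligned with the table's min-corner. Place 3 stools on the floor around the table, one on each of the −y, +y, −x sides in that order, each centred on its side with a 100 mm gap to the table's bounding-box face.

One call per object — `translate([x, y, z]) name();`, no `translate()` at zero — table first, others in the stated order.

table();
translate([0, 0, 780]) table_2();
translate([465, -382, 0]) stool();
translate([465, 1084, 0]) stool();
translate([-410, 351, 0]) stool();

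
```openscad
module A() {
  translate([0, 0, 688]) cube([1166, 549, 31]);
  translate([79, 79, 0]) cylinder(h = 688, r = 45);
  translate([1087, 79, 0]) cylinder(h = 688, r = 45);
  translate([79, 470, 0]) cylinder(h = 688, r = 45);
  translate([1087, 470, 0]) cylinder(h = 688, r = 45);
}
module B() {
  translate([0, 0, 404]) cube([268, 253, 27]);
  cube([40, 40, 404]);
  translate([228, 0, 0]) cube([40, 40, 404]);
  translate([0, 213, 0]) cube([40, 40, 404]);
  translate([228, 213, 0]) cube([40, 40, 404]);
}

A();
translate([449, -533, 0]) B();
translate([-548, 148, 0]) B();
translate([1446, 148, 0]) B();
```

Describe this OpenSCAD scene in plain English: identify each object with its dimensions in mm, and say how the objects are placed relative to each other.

A is a rectangular dining table. The top is 1166×549×31 mm with its upper surface at z = 719 mm. It stands on four round legs of 90 mm diameter, each leg's bounding box inset 34 mm from the nearest pair of top edges, running from the floor to the underside of the top.

B is a simple wooden stool: a rectangular seat 268 mm (x) by 253 mm (y), 27 mm thick, top face at z = 431 mm, on four square legs, each 40×40 mm in cross-section. The legs rest on z = 0, each flush with a corner of the seat.

Three stools sit around the table at the −y, −x, +x sides.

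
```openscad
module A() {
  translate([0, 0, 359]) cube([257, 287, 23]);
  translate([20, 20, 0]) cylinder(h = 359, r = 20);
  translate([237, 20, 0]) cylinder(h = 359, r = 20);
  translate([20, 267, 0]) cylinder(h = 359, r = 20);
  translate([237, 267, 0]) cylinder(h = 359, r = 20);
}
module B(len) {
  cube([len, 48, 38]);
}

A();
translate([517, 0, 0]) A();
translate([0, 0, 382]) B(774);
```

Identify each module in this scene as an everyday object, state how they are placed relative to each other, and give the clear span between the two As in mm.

A is a stool. B is a beam. A beam spans the tops of two stools. The clear span between the two stools is 260 mm.

Second stool starts at x = 517; first ends at x = 257; clear span = 517 − 257 = 260 mm.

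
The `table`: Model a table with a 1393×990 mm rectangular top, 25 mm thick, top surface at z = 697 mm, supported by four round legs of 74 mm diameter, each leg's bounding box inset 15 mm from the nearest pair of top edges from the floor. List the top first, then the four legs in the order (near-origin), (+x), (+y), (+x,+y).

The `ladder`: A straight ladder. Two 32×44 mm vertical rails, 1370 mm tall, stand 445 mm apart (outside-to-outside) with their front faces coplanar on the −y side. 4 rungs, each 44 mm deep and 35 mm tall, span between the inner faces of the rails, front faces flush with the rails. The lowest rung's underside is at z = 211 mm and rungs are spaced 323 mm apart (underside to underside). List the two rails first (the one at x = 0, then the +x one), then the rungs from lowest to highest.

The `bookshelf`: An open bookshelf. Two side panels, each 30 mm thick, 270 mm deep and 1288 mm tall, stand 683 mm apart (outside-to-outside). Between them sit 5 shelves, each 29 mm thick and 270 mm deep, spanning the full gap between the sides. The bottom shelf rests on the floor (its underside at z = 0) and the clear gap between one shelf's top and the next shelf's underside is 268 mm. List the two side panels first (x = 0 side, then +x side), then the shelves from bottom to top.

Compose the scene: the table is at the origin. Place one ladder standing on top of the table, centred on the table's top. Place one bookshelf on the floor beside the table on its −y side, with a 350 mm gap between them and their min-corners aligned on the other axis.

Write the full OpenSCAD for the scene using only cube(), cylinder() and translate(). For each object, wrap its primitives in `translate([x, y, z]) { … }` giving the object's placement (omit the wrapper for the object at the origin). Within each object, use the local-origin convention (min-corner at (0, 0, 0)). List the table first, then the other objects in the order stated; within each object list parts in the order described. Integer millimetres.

translate([0, 0, 672]) cube([1393, 990, 25]);
translate([52, 52, 0]) cylinder(h = 672, r = 37);
translate([1341, 52, 0]) cylinder(h = 672, r = 37);
translate([52, 938, 0]) cylinder(h = 672, r = 37);
translate([1341, 938, 0]) cylinder(h = 672, r = 37);
translate([474, 473, 697]) {
  cube([32, 44, 1370]);
  translate([413, 0, 0]) cube([32, 44, 1370]);
  translate([32, 0, 211]) cube([381, 44, 35]);
  translate([32, 0, 534]) cube([381, 44, 35]);
  translate([32, 0, 857]) cube([381, 44, 35]);
  translate([32, 0, 1180]) cube([381, 44, 35]);
}
translate([0, -620, 0]) {
  cube([30, 270, 1288]);
  translate([653, 0, 0]) cube([30, 270, 1288]);
  translate([30, 0, 0]) cube([623, 270, 29]);
  translate([30, 0, 297]) cube([623, 270, 29]);
  translate([30, 0, 594]) cube([623, 270, 29]);
  translate([30, 0, 891]) cube([623, 270, 29]);
  translate([30, 0, 1188]) cube([623, 270, 29]);
}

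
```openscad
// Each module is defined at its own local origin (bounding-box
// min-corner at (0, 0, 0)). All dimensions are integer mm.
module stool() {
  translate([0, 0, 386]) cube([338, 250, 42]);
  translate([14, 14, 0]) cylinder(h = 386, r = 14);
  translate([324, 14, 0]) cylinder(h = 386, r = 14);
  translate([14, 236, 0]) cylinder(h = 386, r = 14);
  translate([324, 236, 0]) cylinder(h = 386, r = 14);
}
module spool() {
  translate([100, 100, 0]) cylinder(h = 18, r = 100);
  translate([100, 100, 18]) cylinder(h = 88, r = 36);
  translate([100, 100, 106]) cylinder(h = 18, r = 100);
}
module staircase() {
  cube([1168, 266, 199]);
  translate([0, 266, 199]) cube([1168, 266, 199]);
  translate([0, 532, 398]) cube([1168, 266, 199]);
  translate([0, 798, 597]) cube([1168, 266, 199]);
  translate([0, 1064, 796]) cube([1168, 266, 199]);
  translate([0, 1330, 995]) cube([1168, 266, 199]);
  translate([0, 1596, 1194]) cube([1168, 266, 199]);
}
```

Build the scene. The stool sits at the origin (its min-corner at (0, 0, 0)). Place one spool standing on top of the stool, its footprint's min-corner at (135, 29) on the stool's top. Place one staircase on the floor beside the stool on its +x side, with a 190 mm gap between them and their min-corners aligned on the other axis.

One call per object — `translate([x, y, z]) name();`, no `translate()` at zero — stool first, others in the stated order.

stool();
translate([135, 29, 428]) spool();
translate([528, 0, 0]) staircase();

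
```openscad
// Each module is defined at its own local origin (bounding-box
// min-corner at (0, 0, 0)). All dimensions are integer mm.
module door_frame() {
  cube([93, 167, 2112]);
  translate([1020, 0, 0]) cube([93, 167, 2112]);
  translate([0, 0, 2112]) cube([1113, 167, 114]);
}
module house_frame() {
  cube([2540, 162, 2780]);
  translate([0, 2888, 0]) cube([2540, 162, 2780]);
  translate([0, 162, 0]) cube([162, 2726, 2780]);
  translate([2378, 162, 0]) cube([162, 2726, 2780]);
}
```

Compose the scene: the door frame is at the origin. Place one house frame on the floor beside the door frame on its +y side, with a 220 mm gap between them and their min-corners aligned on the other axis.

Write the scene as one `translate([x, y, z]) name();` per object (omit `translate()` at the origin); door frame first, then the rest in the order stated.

door_frame();
translate([0, 387, 0]) house_frame();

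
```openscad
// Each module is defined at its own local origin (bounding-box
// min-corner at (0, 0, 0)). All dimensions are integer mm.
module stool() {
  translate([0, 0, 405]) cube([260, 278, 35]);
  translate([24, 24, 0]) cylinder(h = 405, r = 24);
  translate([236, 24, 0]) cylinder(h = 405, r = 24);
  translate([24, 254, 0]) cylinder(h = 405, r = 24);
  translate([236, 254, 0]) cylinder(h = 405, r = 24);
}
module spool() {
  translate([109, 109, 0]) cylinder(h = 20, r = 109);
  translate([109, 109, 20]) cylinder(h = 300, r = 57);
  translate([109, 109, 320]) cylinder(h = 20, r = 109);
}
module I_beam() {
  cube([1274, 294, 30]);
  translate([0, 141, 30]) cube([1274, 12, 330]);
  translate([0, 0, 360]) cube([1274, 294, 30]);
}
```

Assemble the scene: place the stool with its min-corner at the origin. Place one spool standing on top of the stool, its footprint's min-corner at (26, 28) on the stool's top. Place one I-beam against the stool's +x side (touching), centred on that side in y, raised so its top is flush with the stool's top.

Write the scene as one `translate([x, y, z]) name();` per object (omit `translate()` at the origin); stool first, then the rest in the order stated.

stool();
translate([26, 28, 440]) spool();
translate([260, -8, 50]) I_beam();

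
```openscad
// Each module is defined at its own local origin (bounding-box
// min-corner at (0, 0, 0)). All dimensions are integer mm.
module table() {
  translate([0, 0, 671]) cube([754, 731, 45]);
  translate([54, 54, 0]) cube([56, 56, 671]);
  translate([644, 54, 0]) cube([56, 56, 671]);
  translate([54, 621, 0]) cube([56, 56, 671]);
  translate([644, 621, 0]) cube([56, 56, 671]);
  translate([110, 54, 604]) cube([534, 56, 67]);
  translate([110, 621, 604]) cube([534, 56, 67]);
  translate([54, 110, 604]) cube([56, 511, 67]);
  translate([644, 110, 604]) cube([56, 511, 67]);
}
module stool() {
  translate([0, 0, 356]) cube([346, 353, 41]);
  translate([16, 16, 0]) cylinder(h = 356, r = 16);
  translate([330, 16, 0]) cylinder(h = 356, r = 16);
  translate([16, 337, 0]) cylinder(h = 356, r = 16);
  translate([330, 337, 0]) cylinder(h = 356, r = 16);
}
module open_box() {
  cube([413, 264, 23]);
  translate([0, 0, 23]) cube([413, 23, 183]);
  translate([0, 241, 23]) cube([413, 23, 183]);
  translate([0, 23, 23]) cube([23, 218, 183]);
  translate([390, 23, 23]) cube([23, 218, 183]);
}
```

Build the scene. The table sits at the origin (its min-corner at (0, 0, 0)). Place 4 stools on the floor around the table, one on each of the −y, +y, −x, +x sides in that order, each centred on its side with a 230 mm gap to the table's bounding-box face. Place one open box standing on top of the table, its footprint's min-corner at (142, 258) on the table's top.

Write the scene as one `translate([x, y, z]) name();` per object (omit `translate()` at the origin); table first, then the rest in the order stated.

table();
translate([204, -583, 0]) stool();
translate([204, 961, 0]) stool();
translate([-576, 189, 0]) stool();
translate([984, 189, 0]) stool();
translate([142, 258, 716]) open_box();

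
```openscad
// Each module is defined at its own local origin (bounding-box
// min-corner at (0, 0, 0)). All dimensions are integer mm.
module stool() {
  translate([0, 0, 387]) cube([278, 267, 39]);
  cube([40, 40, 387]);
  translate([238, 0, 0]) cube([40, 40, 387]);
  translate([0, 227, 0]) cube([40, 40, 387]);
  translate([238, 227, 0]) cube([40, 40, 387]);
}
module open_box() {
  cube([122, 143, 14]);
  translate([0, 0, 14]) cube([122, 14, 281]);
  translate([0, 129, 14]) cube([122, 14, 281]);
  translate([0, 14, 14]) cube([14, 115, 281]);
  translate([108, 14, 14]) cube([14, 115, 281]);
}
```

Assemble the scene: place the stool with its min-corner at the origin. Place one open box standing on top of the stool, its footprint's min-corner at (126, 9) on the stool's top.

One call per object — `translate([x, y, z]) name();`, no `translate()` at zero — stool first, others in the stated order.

stool();
translate([126, 9, 426]) open_box();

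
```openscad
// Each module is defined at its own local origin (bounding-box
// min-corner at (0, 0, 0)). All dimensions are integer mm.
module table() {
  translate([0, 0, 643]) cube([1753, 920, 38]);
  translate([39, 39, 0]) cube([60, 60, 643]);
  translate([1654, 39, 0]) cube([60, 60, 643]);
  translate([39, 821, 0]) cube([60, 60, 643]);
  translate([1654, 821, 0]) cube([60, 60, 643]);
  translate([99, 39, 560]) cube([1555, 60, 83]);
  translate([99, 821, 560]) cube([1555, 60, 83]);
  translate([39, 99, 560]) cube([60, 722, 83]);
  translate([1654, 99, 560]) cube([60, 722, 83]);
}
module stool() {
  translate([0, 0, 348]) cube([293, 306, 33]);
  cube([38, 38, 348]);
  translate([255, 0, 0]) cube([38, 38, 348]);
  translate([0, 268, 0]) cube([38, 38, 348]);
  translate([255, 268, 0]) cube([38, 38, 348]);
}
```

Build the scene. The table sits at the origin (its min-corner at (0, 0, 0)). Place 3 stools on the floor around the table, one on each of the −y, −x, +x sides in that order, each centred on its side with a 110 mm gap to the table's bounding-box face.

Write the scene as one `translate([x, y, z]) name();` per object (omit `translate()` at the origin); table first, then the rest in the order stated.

table();
translate([730, -416, 0]) stool();
translate([-403, 307, 0]) stool();
translate([1863, 307, 0]) stool();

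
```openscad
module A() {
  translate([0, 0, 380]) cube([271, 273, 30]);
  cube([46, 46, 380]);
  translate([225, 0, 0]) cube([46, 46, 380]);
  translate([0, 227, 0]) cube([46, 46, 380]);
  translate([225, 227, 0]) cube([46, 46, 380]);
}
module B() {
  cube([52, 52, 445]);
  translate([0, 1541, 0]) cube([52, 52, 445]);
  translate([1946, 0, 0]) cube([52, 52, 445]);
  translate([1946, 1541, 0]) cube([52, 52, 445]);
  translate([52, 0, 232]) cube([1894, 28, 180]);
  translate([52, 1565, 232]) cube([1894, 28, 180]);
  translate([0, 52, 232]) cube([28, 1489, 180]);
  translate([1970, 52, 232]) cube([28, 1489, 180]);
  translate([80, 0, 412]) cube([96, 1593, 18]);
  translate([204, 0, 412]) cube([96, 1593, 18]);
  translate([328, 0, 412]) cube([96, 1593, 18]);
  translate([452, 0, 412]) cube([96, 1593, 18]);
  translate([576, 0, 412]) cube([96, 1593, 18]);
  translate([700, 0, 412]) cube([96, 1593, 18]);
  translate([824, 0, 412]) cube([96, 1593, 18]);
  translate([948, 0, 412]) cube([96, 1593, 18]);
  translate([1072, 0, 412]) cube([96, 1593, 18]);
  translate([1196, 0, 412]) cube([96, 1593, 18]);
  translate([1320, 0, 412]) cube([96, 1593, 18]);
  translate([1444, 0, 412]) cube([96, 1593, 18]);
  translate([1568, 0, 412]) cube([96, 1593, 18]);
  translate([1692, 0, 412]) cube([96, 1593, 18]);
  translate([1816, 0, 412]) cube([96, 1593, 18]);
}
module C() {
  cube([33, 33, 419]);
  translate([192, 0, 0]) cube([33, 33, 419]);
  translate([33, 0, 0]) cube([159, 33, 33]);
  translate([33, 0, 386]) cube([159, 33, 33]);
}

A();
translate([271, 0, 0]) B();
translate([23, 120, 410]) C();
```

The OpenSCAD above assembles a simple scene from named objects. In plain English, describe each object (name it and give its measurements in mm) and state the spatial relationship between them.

A is a four-legged stool. The seat is 271×273 mm, 30 mm thick, top at z = 410 mm. It stands on four square legs, each 46×46 mm in cross-section, from z = 0 to the seat underside, each flush with a corner of the seat.

B is a bed frame 1998 mm long (x) by 1593 mm wide (y). Four 52×52 mm corner posts, 445 mm tall, at the corners of the footprint. Four rails of 28 mm thickness and 180 mm height run between adjacent posts with their undersides at z = 232 mm, their outer faces flush with the outside of the frame (the two x-running rails run between the posts' inner faces; the two y-running rails run between the posts' inner faces). 15 slats, each 96 mm wide (x) and 18 mm thick, lie across the top of the two x-running rails, running the full 1593 mm width of the frame in y; the slats are evenly spaced along x between the inner faces of the end posts with equal gaps (rounded down to the nearest mm) at the −x end and between each pair — any rounding remainder accumulates at the +x end.

C is a picture frame with a 159×353 mm rectangular opening (x by z) and a uniform 33 mm border on every side. Frame depth is 33 mm along y. It is built from two vertical stiles running the full outside height and two horizontal rails spanning the gap between the stiles.

The bed frame is against the stool's +x side, with their −y faces flush. The picture frame is on top of the stool, centred.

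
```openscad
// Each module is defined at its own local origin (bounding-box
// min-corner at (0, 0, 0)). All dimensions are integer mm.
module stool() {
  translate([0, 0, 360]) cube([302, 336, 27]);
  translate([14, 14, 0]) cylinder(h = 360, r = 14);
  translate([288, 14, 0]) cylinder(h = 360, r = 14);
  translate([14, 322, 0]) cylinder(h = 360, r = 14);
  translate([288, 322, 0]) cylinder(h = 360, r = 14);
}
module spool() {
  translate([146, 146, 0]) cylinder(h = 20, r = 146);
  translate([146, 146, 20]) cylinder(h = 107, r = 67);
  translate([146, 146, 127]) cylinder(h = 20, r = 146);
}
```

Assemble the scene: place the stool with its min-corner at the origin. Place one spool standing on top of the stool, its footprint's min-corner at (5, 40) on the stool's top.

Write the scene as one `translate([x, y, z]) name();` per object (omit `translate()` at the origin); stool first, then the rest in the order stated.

stool();
translate([5, 40, 387]) spool();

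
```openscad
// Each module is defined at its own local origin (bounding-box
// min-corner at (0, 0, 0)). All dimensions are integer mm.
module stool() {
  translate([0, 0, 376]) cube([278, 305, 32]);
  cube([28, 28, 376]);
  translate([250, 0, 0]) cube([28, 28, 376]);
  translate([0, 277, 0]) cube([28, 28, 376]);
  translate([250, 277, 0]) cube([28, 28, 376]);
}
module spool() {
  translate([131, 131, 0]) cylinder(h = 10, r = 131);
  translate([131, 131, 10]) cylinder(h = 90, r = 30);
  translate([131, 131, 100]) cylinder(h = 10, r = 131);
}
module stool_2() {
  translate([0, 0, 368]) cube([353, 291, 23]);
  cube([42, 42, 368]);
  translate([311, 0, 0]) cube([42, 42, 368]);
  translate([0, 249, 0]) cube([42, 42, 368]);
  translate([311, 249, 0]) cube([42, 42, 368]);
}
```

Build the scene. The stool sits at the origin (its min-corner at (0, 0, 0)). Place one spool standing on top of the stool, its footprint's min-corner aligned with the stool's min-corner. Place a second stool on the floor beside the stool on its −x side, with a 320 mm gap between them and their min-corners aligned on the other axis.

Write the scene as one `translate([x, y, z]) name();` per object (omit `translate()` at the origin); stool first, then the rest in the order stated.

stool();
translate([0, 0, 408]) spool();
translate([-673, 0, 0]) stool_2();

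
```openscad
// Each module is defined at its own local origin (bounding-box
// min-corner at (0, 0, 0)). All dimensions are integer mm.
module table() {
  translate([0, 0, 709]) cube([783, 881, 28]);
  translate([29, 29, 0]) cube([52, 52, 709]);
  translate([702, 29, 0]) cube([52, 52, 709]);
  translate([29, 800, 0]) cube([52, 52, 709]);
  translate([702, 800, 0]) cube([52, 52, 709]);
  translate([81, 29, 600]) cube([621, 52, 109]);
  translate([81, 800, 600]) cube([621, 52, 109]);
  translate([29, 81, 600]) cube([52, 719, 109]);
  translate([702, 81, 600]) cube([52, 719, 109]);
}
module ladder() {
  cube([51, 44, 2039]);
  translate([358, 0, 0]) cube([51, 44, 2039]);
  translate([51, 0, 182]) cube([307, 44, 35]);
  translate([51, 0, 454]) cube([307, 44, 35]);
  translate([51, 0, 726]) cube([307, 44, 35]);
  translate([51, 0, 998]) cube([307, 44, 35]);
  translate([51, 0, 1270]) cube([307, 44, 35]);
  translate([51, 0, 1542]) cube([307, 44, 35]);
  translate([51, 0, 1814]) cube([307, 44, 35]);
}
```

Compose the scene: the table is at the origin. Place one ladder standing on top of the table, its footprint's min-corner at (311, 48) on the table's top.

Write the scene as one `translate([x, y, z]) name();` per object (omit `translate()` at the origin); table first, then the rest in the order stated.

table();
translate([311, 48, 737]) ladder();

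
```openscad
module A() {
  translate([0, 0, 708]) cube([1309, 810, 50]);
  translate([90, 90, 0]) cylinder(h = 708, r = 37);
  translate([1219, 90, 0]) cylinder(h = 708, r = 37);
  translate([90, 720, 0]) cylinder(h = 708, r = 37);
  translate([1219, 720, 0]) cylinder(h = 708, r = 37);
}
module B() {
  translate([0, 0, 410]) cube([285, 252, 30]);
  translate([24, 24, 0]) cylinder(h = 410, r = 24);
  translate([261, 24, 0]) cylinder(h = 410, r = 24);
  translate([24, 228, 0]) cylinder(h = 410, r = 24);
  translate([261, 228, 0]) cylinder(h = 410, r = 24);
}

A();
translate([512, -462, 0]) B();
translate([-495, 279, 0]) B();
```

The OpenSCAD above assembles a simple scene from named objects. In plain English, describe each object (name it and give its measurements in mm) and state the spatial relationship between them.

A is a rectangular dining table. The top is 1309×810×50 mm with its upper surface at z = 758 mm. It stands on four round legs of 74 mm diameter, each leg's bounding box inset 53 mm from the nearest pair of top edges, running from the floor to the underside of the top.

B is a four-legged stool. The seat is 285×252 mm, 30 mm thick, top at z = 440 mm. It stands on four round legs, each 48 mm in diameter, from z = 0 to the seat underside, each leg's axis is inset half a diameter from the nearest pair of seat edges (so the leg's bounding box is flush with the corner).

Two stools sit around the table at the −y, −x sides.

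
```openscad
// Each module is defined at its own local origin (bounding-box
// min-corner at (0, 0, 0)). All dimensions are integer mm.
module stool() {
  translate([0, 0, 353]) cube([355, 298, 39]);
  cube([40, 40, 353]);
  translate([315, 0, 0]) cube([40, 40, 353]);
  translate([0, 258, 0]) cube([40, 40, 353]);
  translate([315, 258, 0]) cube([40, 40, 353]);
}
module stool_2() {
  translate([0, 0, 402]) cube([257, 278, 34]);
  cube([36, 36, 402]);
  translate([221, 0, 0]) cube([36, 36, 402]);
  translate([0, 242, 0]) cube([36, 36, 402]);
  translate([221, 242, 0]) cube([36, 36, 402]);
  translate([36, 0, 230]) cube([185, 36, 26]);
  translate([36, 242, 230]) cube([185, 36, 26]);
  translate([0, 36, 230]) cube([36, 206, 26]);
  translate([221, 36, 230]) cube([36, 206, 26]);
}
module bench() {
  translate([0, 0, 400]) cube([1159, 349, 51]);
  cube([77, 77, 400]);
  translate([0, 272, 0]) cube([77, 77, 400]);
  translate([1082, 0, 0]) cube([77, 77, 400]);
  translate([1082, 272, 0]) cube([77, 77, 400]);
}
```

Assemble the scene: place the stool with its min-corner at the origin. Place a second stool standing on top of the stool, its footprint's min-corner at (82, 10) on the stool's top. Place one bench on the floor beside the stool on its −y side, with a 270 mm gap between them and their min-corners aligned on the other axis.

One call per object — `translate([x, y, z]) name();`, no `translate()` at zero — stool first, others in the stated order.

stool();
translate([82, 10, 392]) stool_2();
translate([0, -619, 0]) bench();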